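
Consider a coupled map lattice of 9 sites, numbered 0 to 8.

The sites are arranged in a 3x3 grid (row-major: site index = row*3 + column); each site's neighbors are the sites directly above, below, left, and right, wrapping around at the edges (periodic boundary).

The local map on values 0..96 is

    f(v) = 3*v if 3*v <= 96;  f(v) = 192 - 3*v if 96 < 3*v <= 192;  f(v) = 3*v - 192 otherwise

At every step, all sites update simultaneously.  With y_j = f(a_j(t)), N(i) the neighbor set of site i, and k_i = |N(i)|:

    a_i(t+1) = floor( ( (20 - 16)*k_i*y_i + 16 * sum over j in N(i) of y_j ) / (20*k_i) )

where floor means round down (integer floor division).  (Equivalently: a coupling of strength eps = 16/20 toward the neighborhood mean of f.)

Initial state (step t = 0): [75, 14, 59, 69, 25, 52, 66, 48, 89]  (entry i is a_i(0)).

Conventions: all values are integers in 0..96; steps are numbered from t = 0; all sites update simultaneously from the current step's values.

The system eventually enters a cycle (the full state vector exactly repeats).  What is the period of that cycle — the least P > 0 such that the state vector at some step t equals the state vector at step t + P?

Answer: 2
Key observation: The state at step 29, [25, 23, 25, 25, 23, 25, 25, 23, 25], reappears at step 31 — and no state repeats earlier — so the cycle the system enters has period 2.

Derivation:
t=0: [75, 14, 59, 69, 25, 52, 66, 48, 89]
t=1: [22, 42, 40, 33, 43, 43, 35, 49, 36]
t=2: [76, 62, 70, 74, 66, 75, 75, 69, 70]
t=3: [24, 16, 22, 27, 18, 21, 26, 15, 23]
t=4: [69, 57, 63, 69, 58, 66, 69, 58, 64]
t=5: [13, 15, 9, 13, 15, 8, 12, 14, 8]
t=6: [37, 39, 31, 36, 39, 31, 36, 38, 30]
t=7: [83, 80, 86, 83, 81, 87, 83, 80, 87]
t=8: [57, 54, 61, 58, 54, 62, 57, 54, 61]
t=9: [19, 24, 15, 19, 22, 14, 19, 24, 15]
t=10: [57, 62, 52, 55, 61, 51, 57, 62, 52]
t=11: [22, 15, 27, 23, 17, 29, 22, 15, 27]
t=12: [65, 57, 72, 67, 59, 73, 65, 57, 72]
t=13: [12, 16, 19, 11, 18, 19, 12, 16, 19]
t=14: [42, 48, 51, 43, 48, 51, 42, 48, 51]
t=15: [56, 49, 46, 56, 49, 45, 56, 49, 46]
t=16: [34, 42, 46, 34, 43, 46, 34, 42, 46]
t=17: [78, 67, 63, 77, 67, 63, 78, 67, 63]
t=18: [27, 14, 12, 27, 13, 11, 27, 14, 12]
t=19: [64, 48, 45, 63, 47, 45, 64, 48, 45]
t=20: [21, 40, 43, 22, 41, 45, 21, 40, 43]
t=21: [65, 67, 63, 63, 67, 63, 65, 67, 63]
t=22: [4, 6, 4, 4, 6, 4, 4, 6, 4]
t=23: [13, 15, 13, 13, 15, 13, 13, 15, 13]
t=24: [40, 42, 40, 40, 42, 40, 40, 42, 40]
t=25: [70, 68, 70, 70, 68, 70, 70, 68, 70]
t=26: [16, 14, 16, 16, 14, 16, 16, 14, 16]
t=27: [46, 44, 46, 46, 44, 46, 46, 44, 46]
t=28: [55, 57, 55, 55, 57, 55, 55, 57, 55]
t=29: [25, 23, 25, 25, 23, 25, 25, 23, 25]
t=30: [73, 71, 73, 73, 71, 73, 73, 71, 73]
t=31: [25, 23, 25, 25, 23, 25, 25, 23, 25]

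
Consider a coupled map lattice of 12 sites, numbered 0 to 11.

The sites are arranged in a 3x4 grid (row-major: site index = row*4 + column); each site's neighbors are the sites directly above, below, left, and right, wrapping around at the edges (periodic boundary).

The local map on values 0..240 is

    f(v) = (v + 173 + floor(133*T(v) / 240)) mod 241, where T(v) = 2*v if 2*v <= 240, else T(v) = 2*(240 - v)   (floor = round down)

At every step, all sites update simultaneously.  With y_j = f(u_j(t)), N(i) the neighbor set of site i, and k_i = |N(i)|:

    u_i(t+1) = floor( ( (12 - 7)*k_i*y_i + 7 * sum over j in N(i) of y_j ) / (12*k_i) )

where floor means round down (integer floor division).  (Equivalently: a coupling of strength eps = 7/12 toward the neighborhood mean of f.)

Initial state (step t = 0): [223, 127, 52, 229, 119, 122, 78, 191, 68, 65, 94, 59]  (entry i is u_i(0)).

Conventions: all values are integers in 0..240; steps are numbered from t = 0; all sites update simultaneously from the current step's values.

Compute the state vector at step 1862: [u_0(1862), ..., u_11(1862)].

Answer: [178, 178, 178, 178, 178, 178, 178, 178, 178, 178, 178, 178]
Key observation: The state at step 4, [178, 178, 178, 178, 178, 178, 178, 178, 178, 178, 178, 178], reappears at step 5: the system is in a cycle of period 1 from step 4 on.  Therefore the state at step 1862 equals the state at step 4 + ((1862 - 4) mod 1) = 4, which is [178, 178, 178, 178, 178, 178, 178, 178, 178, 178, 178, 178].

Derivation:
t=0: [223, 127, 52, 229, 119, 122, 78, 191, 68, 65, 94, 59]
t=1: [161, 144, 102, 137, 164, 154, 117, 147, 101, 112, 92, 104]
t=2: [175, 174, 158, 172, 175, 178, 166, 176, 159, 162, 146, 155]
t=3: [179, 179, 180, 179, 178, 178, 179, 179, 179, 179, 180, 180]
t=4: [178, 178, 178, 178, 178, 178, 178, 178, 178, 178, 178, 178]
t=5: [178, 178, 178, 178, 178, 178, 178, 178, 178, 178, 178, 178]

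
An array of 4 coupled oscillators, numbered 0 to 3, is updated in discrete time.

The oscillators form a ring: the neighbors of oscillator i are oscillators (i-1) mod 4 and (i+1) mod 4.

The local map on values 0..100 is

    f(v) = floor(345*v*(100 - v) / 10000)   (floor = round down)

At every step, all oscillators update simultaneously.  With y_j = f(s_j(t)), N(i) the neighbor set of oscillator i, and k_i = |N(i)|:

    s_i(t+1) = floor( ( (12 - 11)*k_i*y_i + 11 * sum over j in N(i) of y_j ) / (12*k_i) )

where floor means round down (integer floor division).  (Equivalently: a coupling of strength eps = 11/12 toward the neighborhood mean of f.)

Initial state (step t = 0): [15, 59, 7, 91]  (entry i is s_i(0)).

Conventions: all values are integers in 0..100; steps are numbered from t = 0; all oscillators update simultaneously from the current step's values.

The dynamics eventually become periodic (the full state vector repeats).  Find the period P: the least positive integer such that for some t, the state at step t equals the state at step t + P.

Simulating step by step:
t=0: [15, 59, 7, 91]
t=1: [54, 36, 52, 32]
t=2: [77, 84, 77, 84]
t=3: [47, 59, 47, 59]
t=4: [83, 84, 83, 84]
t=5: [46, 47, 46, 47]
t=6: [85, 85, 85, 85]
t=7: [43, 43, 43, 43]
t=8: [84, 84, 84, 84]
t=9: [46, 46, 46, 46]
t=10: [85, 85, 85, 85]

Answer: 4
Key observation: The state at step 6, [85, 85, 85, 85], reappears at step 10 — and no state repeats earlier — so the cycle the system enters has period 4.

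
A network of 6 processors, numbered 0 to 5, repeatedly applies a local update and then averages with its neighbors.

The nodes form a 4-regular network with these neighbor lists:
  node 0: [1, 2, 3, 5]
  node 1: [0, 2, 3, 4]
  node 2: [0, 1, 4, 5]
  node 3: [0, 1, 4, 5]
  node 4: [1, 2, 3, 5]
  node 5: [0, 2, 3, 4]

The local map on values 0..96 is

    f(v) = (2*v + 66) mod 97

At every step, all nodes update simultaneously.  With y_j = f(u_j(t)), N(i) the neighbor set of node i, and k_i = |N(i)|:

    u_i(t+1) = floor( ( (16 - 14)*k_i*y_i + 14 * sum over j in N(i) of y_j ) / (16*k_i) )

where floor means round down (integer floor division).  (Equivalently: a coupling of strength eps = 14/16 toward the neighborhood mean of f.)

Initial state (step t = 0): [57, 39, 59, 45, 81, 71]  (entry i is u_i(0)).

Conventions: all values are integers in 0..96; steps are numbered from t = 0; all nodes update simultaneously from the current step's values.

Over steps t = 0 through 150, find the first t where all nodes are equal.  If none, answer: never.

Answer: 22
Key observation: Synchronization is absorbing here: once all nodes are equal they stay equal, and step 22 is the first all-equal step.

Derivation:
t=0: [57, 39, 59, 45, 81, 71]  (not all equal)
t=1: [55, 63, 49, 46, 49, 59]  (not all equal)
t=2: [77, 71, 80, 79, 76, 70]  (not all equal)
t=3: [22, 26, 20, 20, 22, 26]  (not all equal)
t=4: [14, 12, 16, 16, 14, 12]  (not all equal)
t=5: [51, 52, 80, 80, 51, 52]  (not all equal)
t=6: [54, 54, 67, 67, 54, 54]  (not all equal)
t=7: [45, 45, 68, 68, 45, 45]  (not all equal)
t=8: [36, 36, 52, 52, 36, 36]  (not all equal)
t=9: [55, 55, 45, 45, 55, 55]  (not all equal)
t=10: [70, 70, 76, 76, 70, 70]  (not all equal)
t=11: [17, 17, 13, 13, 17, 17]  (not all equal)
t=12: [41, 41, 14, 14, 41, 41]  (not all equal)
t=13: [69, 69, 56, 56, 69, 69]  (not all equal)
t=14: [41, 41, 18, 18, 41, 41]  (not all equal)
t=15: [30, 30, 45, 45, 30, 30]  (not all equal)
t=16: [42, 42, 32, 32, 42, 42]  (not all equal)
t=17: [44, 44, 50, 50, 44, 44]  (not all equal)
t=18: [62, 62, 58, 58, 62, 62]  (not all equal)
t=19: [89, 89, 92, 92, 89, 89]  (not all equal)
t=20: [52, 52, 50, 50, 52, 52]  (not all equal)
t=21: [71, 71, 72, 72, 71, 71]  (not all equal)
t=22: [14, 14, 14, 14, 14, 14]  (all equal)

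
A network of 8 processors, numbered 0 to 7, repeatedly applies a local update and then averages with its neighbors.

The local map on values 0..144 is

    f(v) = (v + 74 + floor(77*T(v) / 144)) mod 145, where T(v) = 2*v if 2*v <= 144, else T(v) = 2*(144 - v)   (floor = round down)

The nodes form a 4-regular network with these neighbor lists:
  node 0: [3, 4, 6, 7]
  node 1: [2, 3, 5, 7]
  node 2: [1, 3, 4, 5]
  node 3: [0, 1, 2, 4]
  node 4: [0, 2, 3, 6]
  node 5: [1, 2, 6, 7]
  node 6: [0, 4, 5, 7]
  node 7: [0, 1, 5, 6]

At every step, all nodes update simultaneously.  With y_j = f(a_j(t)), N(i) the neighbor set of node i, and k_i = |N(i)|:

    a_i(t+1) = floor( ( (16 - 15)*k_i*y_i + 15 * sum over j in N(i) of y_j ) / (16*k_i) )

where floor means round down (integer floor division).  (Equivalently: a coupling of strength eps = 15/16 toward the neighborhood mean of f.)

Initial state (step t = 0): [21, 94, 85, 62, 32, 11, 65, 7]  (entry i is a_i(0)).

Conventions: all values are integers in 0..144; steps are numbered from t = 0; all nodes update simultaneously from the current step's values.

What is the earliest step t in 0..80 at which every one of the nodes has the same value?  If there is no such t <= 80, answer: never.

Simulating step by step:
t=0: [21, 94, 85, 62, 32, 11, 65, 7]  (not all equal)
t=1: [88, 79, 91, 99, 82, 77, 107, 88]  (not all equal)
t=2: [76, 76, 76, 76, 75, 76, 76, 76]  (not all equal)
t=3: [77, 77, 77, 77, 77, 77, 77, 77]  (all equal)

Answer: 3
Key observation: Synchronization is absorbing here: once all nodes are equal they stay equal, and step 3 is the first all-equal step.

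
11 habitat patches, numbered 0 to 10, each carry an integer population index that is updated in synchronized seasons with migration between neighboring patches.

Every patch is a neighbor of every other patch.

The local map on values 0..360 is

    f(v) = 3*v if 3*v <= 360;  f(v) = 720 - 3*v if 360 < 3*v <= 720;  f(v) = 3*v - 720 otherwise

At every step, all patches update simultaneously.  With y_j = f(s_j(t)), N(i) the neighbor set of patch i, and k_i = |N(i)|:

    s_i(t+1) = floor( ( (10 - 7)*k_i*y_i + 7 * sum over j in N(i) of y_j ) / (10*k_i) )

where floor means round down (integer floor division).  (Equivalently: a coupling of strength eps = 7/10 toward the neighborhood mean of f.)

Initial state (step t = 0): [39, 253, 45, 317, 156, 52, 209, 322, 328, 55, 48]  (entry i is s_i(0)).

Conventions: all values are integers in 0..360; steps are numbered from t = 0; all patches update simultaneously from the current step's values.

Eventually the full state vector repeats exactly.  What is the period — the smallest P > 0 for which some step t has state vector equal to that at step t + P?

Answer: 4
Key observation: The state at step 13, [9, 8, 9, 10, 10, 9, 9, 10, 10, 9, 9], reappears at step 17 — and no state repeats earlier — so the cycle the system enters has period 4.

Derivation:
t=0: [39, 253, 45, 317, 156, 52, 209, 322, 328, 55, 48]
t=1: [155, 137, 159, 182, 186, 164, 150, 185, 189, 166, 162]
t=2: [227, 240, 224, 209, 206, 221, 231, 207, 204, 220, 222]
t=3: [57, 48, 59, 69, 71, 61, 54, 70, 72, 61, 60]
t=4: [182, 176, 183, 190, 192, 185, 180, 191, 192, 185, 184]
t=5: [166, 170, 165, 160, 159, 163, 167, 159, 159, 163, 164]
t=6: [228, 225, 229, 232, 233, 230, 227, 233, 233, 230, 229]
t=7: [31, 33, 30, 28, 28, 30, 32, 28, 28, 30, 30]
t=8: [90, 91, 89, 88, 88, 89, 90, 88, 88, 89, 89]
t=9: [267, 268, 267, 266, 266, 267, 267, 266, 266, 267, 267]
t=10: [80, 81, 80, 79, 79, 80, 80, 79, 79, 80, 80]
t=11: [239, 240, 239, 238, 238, 239, 239, 238, 238, 239, 239]
t=12: [3, 2, 3, 4, 4, 3, 3, 4, 4, 3, 3]
t=13: [9, 8, 9, 10, 10, 9, 9, 10, 10, 9, 9]
t=14: [27, 26, 27, 28, 28, 27, 27, 28, 28, 27, 27]
t=15: [81, 80, 81, 82, 82, 81, 81, 82, 82, 81, 81]
t=16: [243, 242, 243, 244, 244, 243, 243, 244, 244, 243, 243]
t=17: [9, 8, 9, 10, 10, 9, 9, 10, 10, 9, 9]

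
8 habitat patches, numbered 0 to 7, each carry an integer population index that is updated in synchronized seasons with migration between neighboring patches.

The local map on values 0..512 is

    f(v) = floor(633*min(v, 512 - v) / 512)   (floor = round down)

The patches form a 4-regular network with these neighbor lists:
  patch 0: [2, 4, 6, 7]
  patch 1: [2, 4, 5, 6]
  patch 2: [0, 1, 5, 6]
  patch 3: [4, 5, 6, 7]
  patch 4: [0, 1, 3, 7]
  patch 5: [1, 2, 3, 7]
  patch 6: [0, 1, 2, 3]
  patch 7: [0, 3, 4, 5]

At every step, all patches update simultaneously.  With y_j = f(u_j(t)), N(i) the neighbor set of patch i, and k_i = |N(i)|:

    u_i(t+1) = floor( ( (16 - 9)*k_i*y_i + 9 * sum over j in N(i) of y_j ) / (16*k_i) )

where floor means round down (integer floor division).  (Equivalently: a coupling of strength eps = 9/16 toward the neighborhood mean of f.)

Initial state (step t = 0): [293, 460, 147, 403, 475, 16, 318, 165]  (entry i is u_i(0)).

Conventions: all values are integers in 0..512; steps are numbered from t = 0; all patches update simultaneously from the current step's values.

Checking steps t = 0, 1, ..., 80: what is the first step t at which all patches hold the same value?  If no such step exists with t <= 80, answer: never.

Answer: 15
Key observation: Synchronization is absorbing here: once all patches are equal they stay equal, and step 15 is the first all-equal step.

Derivation:
t=0: [293, 460, 147, 403, 475, 16, 318, 165]  (not all equal)
t=1: [212, 96, 162, 129, 114, 90, 195, 154]  (not all equal)
t=2: [223, 148, 190, 165, 163, 142, 209, 177]  (not all equal)
t=3: [248, 201, 227, 208, 211, 194, 238, 215]  (not all equal)
t=4: [288, 259, 275, 261, 265, 252, 282, 265]  (not all equal)
t=5: [287, 304, 294, 305, 302, 307, 291, 302]  (not all equal)
t=6: [270, 260, 266, 258, 260, 256, 268, 260]  (not all equal)
t=7: [303, 309, 305, 311, 309, 312, 304, 310]  (not all equal)
t=8: [255, 251, 253, 249, 250, 248, 254, 249]  (not all equal)
t=9: [312, 310, 311, 308, 309, 307, 312, 308]  (not all equal)
t=10: [248, 249, 248, 251, 250, 251, 248, 251]  (not all equal)
t=11: [306, 307, 306, 309, 308, 309, 306, 309]  (not all equal)
t=12: [253, 252, 253, 250, 251, 250, 253, 250]  (not all equal)
t=13: [311, 310, 311, 309, 310, 309, 311, 309]  (not all equal)
t=14: [248, 248, 248, 249, 249, 249, 248, 249]  (not all equal)
t=15: [306, 306, 306, 306, 306, 306, 306, 306]  (all equal)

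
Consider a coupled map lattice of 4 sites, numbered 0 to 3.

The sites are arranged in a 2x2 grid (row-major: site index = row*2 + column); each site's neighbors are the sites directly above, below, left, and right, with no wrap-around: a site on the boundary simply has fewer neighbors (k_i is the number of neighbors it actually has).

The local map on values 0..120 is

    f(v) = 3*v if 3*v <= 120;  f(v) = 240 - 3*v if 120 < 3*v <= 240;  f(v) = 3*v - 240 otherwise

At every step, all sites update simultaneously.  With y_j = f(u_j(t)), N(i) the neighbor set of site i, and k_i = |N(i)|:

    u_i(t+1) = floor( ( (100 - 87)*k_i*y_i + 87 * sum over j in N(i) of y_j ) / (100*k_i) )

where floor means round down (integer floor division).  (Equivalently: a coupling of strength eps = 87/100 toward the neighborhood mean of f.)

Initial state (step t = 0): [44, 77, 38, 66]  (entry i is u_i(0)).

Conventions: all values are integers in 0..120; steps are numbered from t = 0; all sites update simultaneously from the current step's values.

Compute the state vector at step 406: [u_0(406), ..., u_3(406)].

Simulating step by step:
t=0: [44, 77, 38, 66]
t=1: [67, 66, 80, 58]
t=2: [23, 51, 45, 26]
t=3: [92, 75, 77, 93]
t=4: [15, 34, 33, 15]
t=5: [93, 52, 52, 93]
t=6: [78, 44, 44, 78]
t=7: [94, 19, 19, 94]
t=8: [55, 43, 43, 55]
t=9: [106, 79, 79, 106]
t=10: [12, 68, 68, 12]
t=11: [36, 36, 36, 36]
t=12: [108, 108, 108, 108]
t=13: [84, 84, 84, 84]
t=14: [12, 12, 12, 12]
t=15: [36, 36, 36, 36]

Answer: [12, 12, 12, 12]
Key observation: The state at step 11, [36, 36, 36, 36], reappears at step 15: the system is in a cycle of period 4 from step 11 on.  Therefore the state at step 406 equals the state at step 11 + ((406 - 11) mod 4) = 14, which is [12, 12, 12, 12].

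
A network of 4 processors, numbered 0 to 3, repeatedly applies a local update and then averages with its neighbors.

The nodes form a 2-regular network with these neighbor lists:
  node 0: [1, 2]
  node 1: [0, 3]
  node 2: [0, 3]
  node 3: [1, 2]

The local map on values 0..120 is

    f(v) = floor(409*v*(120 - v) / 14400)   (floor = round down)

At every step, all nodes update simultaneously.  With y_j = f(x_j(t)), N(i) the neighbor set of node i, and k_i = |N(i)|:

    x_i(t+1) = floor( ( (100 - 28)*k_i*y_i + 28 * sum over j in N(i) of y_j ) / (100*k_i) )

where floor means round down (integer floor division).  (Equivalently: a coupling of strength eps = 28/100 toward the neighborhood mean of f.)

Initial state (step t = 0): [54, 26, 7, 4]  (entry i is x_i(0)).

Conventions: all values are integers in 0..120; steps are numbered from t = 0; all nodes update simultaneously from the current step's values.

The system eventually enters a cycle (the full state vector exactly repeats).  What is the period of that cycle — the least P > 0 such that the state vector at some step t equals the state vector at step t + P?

Answer: 2
Key observation: The state at step 13, [101, 101, 101, 101], reappears at step 15 — and no state repeats earlier — so the cycle the system enters has period 2.

Derivation:
t=0: [54, 26, 7, 4]
t=1: [85, 65, 31, 22]
t=2: [85, 93, 76, 68]
t=3: [83, 76, 93, 95]
t=4: [85, 89, 72, 71]
t=5: [85, 81, 96, 95]
t=6: [82, 85, 67, 69]
t=7: [89, 86, 98, 97]
t=8: [76, 79, 63, 65]
t=9: [94, 92, 100, 99]
t=10: [67, 70, 58, 60]
t=11: [100, 99, 101, 101]
t=12: [56, 57, 54, 54]
t=13: [101, 101, 101, 101]
t=14: [54, 54, 54, 54]
t=15: [101, 101, 101, 101]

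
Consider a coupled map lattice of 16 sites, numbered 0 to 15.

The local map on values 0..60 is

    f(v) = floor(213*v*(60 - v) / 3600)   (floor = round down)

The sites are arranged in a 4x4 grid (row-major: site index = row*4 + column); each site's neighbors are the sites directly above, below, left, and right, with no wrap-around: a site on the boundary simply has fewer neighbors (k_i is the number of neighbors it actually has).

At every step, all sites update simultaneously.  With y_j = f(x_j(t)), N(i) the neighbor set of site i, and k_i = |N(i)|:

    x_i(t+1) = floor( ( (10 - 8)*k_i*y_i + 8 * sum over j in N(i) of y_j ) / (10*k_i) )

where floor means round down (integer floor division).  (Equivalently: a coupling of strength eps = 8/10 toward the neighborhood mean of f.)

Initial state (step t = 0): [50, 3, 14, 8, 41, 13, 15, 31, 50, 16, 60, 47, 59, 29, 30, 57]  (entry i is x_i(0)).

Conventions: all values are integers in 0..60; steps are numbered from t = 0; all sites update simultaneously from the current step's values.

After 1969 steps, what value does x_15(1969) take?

Answer: x_15(1969) = 25
Key observation: The state at step 6, [52, 51, 51, 51, 52, 51, 51, 51, 52, 51, 51, 51, 52, 52, 51, 51], reappears at step 10: the system is in a cycle of period 4 from step 6 on.  Therefore the state at step 1969 equals the state at step 6 + ((1969 - 6) mod 4) = 9, which is [27, 26, 24, 24, 27, 26, 25, 24, 27, 27, 25, 24, 27, 27, 26, 25].

Derivation:
t=0: [50, 3, 14, 8, 41, 13, 15, 31, 50, 16, 60, 47, 59, 29, 30, 57]
t=1: [28, 29, 27, 41, 34, 34, 33, 37, 29, 31, 33, 24, 33, 36, 27, 37]
t=2: [52, 52, 50, 50, 52, 52, 51, 49, 52, 52, 52, 50, 52, 52, 51, 51]
t=3: [24, 25, 27, 29, 24, 24, 27, 28, 24, 24, 26, 27, 24, 24, 25, 27]
t=4: [51, 51, 52, 52, 51, 51, 52, 52, 51, 51, 51, 52, 51, 51, 51, 51]
t=5: [27, 26, 24, 24, 27, 26, 25, 24, 27, 27, 25, 25, 27, 27, 27, 25]
t=6: [52, 51, 51, 51, 52, 51, 51, 51, 52, 51, 51, 51, 52, 52, 51, 51]
t=7: [25, 26, 27, 27, 24, 26, 27, 27, 24, 25, 27, 27, 24, 25, 26, 27]
t=8: [51, 51, 52, 52, 51, 51, 52, 52, 51, 51, 51, 52, 51, 51, 51, 52]
t=9: [27, 26, 24, 24, 27, 26, 25, 24, 27, 27, 25, 24, 27, 27, 26, 25]
t=10: [52, 51, 51, 51, 52, 51, 51, 51, 52, 51, 51, 51, 52, 52, 51, 51]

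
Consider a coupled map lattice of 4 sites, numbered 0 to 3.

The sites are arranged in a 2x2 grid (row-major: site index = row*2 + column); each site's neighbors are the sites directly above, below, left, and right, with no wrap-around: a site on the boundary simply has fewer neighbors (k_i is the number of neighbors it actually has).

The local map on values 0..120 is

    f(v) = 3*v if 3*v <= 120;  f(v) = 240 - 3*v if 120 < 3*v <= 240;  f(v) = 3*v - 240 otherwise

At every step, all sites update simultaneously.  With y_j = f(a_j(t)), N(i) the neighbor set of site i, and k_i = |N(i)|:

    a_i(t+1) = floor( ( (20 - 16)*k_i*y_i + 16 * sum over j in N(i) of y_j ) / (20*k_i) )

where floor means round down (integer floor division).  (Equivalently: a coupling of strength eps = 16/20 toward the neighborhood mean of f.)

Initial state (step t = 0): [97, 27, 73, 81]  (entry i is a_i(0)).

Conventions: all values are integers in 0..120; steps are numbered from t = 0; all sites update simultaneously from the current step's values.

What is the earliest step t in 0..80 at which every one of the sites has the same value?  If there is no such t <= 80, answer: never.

Simulating step by step:
t=0: [97, 27, 73, 81]  (not all equal)
t=1: [51, 37, 25, 41]  (not all equal)
t=2: [91, 103, 96, 97]  (not all equal)
t=3: [53, 47, 43, 57]  (not all equal)
t=4: [100, 79, 82, 97]  (not all equal)
t=5: [15, 45, 45, 13]  (not all equal)
t=6: [93, 54, 54, 91]  (not all equal)
t=7: [70, 44, 44, 69]  (not all equal)
t=8: [92, 46, 46, 93]  (not all equal)
t=9: [88, 50, 50, 89]  (not all equal)
t=10: [76, 38, 38, 77]  (not all equal)
t=11: [93, 31, 31, 93]  (not all equal)
t=12: [82, 49, 49, 82]  (not all equal)
t=13: [75, 23, 23, 75]  (not all equal)
t=14: [58, 25, 25, 58]  (not all equal)
t=15: [73, 67, 67, 73]  (not all equal)
t=16: [35, 24, 24, 35]  (not all equal)
t=17: [78, 98, 98, 78]  (not all equal)
t=18: [44, 15, 15, 44]  (not all equal)
t=19: [57, 95, 95, 57]  (not all equal)
t=20: [49, 64, 64, 49]  (not all equal)
t=21: [57, 84, 84, 57]  (not all equal)
t=22: [23, 57, 57, 23]  (not all equal)
t=23: [69, 69, 69, 69]  (all equal)

Answer: 23
Key observation: Synchronization is absorbing here: once all sites are equal they stay equal, and step 23 is the first all-equal step.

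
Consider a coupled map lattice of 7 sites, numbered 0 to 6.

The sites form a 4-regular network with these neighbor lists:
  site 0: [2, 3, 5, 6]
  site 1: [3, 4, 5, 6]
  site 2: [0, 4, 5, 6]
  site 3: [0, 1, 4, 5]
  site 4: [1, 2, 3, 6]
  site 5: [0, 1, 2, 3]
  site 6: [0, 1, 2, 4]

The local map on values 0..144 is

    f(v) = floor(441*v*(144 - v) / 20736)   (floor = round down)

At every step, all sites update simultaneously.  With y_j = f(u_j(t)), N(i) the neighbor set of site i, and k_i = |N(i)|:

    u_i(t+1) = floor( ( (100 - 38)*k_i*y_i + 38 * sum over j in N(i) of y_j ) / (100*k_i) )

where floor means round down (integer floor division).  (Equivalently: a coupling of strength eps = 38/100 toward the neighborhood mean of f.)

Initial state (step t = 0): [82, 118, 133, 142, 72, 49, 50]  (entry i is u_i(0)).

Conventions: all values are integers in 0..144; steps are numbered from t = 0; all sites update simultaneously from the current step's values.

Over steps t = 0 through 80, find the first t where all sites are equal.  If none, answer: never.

Simulating step by step:
t=0: [82, 118, 133, 142, 72, 49, 50]  (not all equal)
t=1: [89, 70, 58, 39, 87, 80, 91]  (not all equal)
t=2: [102, 106, 105, 94, 103, 105, 103]  (not all equal)
t=3: [90, 87, 87, 94, 89, 88, 88]  (not all equal)
t=4: [103, 104, 104, 100, 103, 103, 104]  (not all equal)
t=5: [89, 88, 88, 91, 89, 89, 88]  (not all equal)
t=6: [103, 103, 104, 102, 103, 103, 104]  (not all equal)
t=7: [89, 89, 88, 90, 89, 89, 88]  (not all equal)
t=8: [103, 103, 104, 103, 103, 103, 104]  (not all equal)
t=9: [88, 88, 88, 89, 88, 88, 88]  (not all equal)
t=10: [104, 104, 104, 104, 104, 104, 104]  (all equal)

Answer: 10
Key observation: Synchronization is absorbing here: once all sites are equal they stay equal, and step 10 is the first all-equal step.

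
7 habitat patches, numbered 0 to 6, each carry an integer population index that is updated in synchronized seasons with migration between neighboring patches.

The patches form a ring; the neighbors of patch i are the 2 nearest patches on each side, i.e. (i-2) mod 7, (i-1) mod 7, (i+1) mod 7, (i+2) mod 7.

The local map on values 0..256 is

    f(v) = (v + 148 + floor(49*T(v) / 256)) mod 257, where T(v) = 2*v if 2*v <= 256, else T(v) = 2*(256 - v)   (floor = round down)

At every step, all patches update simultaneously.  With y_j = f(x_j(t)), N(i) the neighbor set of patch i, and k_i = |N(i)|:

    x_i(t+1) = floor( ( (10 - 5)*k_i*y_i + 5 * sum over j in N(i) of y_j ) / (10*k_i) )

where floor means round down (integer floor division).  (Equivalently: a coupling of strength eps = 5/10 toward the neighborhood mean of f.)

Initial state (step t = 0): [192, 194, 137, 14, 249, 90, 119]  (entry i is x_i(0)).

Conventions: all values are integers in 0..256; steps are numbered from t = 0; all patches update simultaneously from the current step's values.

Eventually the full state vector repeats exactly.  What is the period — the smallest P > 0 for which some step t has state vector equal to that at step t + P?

Simulating step by step:
t=0: [192, 194, 137, 14, 249, 90, 119]
t=1: [84, 104, 102, 125, 109, 66, 74]
t=2: [72, 61, 34, 74, 93, 164, 165]
t=3: [199, 213, 191, 192, 87, 120, 118]
t=4: [97, 107, 96, 90, 45, 63, 64]
t=5: [79, 56, 47, 70, 168, 178, 181]
t=6: [79, 182, 176, 200, 127, 103, 101]
t=7: [32, 80, 83, 93, 67, 42, 40]
t=8: [147, 52, 59, 66, 174, 184, 181]
t=9: [120, 190, 193, 200, 131, 115, 112]
t=10: [66, 93, 96, 97, 73, 60, 57]
t=11: [181, 73, 77, 77, 187, 207, 205]
t=12: [141, 214, 215, 217, 144, 129, 128]
t=13: [85, 108, 110, 109, 85, 76, 76]
t=14: [77, 63, 33, 63, 77, 165, 165]
t=15: [203, 214, 218, 214, 203, 149, 149]
t=16: [107, 115, 120, 115, 107, 93, 93]
t=17: [37, 45, 50, 45, 37, 27, 27]
t=18: [199, 206, 210, 206, 199, 191, 191]
t=19: [111, 114, 115, 114, 111, 108, 108]
t=20: [44, 46, 48, 46, 44, 42, 42]
t=21: [208, 210, 211, 210, 208, 207, 207]
t=22: [117, 117, 118, 117, 117, 116, 116]
t=23: [52, 52, 53, 52, 52, 51, 51]
t=24: [219, 219, 220, 219, 219, 218, 218]
t=25: [123, 123, 124, 123, 123, 123, 123]
t=26: [61, 61, 61, 61, 61, 61, 61]
t=27: [232, 232, 232, 232, 232, 232, 232]
t=28: [132, 132, 132, 132, 132, 132, 132]
t=29: [70, 70, 70, 70, 70, 70, 70]
t=30: [244, 244, 244, 244, 244, 244, 244]
t=31: [139, 139, 139, 139, 139, 139, 139]
t=32: [74, 74, 74, 74, 74, 74, 74]
t=33: [250, 250, 250, 250, 250, 250, 250]
t=34: [143, 143, 143, 143, 143, 143, 143]
t=35: [77, 77, 77, 77, 77, 77, 77]
t=36: [254, 254, 254, 254, 254, 254, 254]
t=37: [145, 145, 145, 145, 145, 145, 145]
t=38: [78, 78, 78, 78, 78, 78, 78]
t=39: [255, 255, 255, 255, 255, 255, 255]
t=40: [146, 146, 146, 146, 146, 146, 146]
t=41: [79, 79, 79, 79, 79, 79, 79]
t=42: [0, 0, 0, 0, 0, 0, 0]
t=43: [148, 148, 148, 148, 148, 148, 148]
t=44: [80, 80, 80, 80, 80, 80, 80]
t=45: [1, 1, 1, 1, 1, 1, 1]
t=46: [149, 149, 149, 149, 149, 149, 149]
t=47: [80, 80, 80, 80, 80, 80, 80]

Answer: 3
Key observation: The state at step 44, [80, 80, 80, 80, 80, 80, 80], reappears at step 47 — and no state repeats earlier — so the cycle the system enters has period 3.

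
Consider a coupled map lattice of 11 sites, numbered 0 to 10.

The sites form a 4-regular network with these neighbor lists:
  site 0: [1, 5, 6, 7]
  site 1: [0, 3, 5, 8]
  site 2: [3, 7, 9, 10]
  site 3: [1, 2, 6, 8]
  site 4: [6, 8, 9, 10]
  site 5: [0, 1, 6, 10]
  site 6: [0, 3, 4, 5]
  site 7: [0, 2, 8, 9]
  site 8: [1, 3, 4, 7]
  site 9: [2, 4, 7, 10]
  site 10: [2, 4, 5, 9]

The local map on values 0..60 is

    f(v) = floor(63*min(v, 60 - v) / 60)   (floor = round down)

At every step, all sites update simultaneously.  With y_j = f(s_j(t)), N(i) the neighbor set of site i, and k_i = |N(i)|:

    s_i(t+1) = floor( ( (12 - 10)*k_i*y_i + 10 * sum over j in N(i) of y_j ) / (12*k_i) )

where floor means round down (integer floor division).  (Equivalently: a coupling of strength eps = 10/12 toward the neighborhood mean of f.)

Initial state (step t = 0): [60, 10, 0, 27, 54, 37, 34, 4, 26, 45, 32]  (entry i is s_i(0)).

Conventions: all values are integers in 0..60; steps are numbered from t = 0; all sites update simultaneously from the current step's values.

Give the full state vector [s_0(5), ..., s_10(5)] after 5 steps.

Simulating step by step:
t=0: [60, 10, 0, 27, 54, 37, 34, 4, 26, 45, 32]
t=1: [13, 18, 15, 18, 21, 17, 16, 9, 14, 10, 14]
t=2: [14, 15, 13, 16, 14, 15, 17, 12, 16, 14, 15]
t=3: [14, 15, 14, 15, 15, 15, 15, 13, 14, 13, 14]
t=4: [14, 14, 13, 14, 14, 14, 14, 13, 14, 13, 14]
t=5: [13, 14, 13, 13, 13, 14, 14, 13, 13, 13, 13]

Answer: [13, 14, 13, 13, 13, 14, 14, 13, 13, 13, 13]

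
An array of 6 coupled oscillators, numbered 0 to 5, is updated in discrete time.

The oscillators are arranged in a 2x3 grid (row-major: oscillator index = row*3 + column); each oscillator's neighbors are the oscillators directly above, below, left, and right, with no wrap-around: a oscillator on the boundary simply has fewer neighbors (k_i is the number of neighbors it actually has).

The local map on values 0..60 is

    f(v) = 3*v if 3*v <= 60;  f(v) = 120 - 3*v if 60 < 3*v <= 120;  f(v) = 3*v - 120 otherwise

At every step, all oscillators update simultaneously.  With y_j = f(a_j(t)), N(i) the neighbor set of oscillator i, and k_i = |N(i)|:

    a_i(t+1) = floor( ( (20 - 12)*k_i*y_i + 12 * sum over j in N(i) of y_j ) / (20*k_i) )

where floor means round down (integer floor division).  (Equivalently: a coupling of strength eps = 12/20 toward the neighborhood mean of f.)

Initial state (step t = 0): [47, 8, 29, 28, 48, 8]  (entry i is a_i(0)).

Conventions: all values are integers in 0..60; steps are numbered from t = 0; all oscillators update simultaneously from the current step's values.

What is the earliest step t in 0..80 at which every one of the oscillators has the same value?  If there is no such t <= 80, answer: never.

Simulating step by step:
t=0: [47, 8, 29, 28, 48, 8]  (not all equal)
t=1: [26, 25, 27, 27, 26, 26]  (not all equal)
t=2: [42, 42, 41, 40, 42, 41]  (not all equal)
t=3: [4, 5, 3, 3, 4, 3]  (not all equal)
t=4: [12, 12, 10, 10, 11, 9]  (not all equal)
t=5: [34, 34, 30, 32, 31, 29]  (not all equal)
t=6: [19, 22, 27, 23, 25, 30]  (not all equal)
t=7: [54, 49, 40, 51, 45, 37]  (not all equal)
t=8: [34, 22, 10, 30, 19, 8]  (not all equal)
t=9: [32, 42, 35, 34, 44, 35]  (not all equal)
t=10: [16, 12, 12, 18, 12, 14]  (not all equal)
t=11: [46, 38, 37, 46, 40, 38]  (not all equal)
t=12: [14, 7, 7, 12, 6, 5]  (not all equal)
t=13: [33, 24, 19, 32, 21, 17]  (not all equal)
t=14: [30, 46, 52, 33, 47, 54]  (not all equal)
t=15: [23, 24, 32, 23, 24, 33]  (not all equal)
t=16: [50, 43, 30, 50, 43, 30]  (not all equal)
t=17: [23, 17, 23, 23, 17, 23]  (not all equal)
t=18: [51, 51, 51, 51, 51, 51]  (all equal)

Answer: 18
Key observation: Synchronization is absorbing here: once all oscillators are equal they stay equal, and step 18 is the first all-equal step.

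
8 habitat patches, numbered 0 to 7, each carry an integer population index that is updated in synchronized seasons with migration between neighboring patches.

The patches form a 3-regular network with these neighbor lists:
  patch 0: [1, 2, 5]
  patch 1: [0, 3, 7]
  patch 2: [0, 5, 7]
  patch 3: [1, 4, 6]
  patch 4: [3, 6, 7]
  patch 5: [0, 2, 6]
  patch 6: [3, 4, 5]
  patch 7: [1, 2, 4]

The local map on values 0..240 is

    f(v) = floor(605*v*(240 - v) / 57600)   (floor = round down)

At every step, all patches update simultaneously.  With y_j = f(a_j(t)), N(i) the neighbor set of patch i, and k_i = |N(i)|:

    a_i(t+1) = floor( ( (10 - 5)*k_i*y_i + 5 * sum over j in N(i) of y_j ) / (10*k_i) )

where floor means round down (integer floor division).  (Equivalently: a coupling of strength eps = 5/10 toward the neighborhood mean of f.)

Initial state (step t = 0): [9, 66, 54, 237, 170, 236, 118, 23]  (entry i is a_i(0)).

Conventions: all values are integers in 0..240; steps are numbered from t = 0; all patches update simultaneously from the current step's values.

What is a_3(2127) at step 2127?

Simulating step by step:
t=0: [9, 66, 54, 237, 170, 236, 118, 23]
t=1: [49, 73, 66, 69, 97, 50, 98, 84]
t=2: [106, 123, 115, 131, 140, 110, 134, 134]
t=3: [149, 150, 149, 149, 148, 149, 148, 149]
t=4: [141, 141, 142, 142, 142, 142, 142, 142]
t=5: [146, 146, 146, 146, 146, 146, 146, 146]
t=6: [144, 144, 144, 144, 144, 144, 144, 144]
t=7: [145, 145, 145, 145, 145, 145, 145, 145]
t=8: [144, 144, 144, 144, 144, 144, 144, 144]

Answer: a_3(2127) = 145
Key observation: The state at step 6, [144, 144, 144, 144, 144, 144, 144, 144], reappears at step 8: the system is in a cycle of period 2 from step 6 on.  Therefore the state at step 2127 equals the state at step 6 + ((2127 - 6) mod 2) = 7, which is [145, 145, 145, 145, 145, 145, 145, 145].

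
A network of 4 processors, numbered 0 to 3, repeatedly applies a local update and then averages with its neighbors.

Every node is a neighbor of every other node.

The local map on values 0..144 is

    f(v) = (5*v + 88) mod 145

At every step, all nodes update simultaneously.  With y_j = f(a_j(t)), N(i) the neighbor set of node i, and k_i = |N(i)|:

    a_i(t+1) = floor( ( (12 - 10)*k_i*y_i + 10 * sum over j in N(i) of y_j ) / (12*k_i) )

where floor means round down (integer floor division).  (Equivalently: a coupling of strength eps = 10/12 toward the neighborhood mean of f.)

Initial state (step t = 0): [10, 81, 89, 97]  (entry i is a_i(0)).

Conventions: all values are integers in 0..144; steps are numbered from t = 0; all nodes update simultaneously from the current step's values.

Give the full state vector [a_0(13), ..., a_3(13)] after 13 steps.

Answer: [123, 123, 123, 123]

Derivation:
t=0: [10, 81, 89, 97]
t=1: [104, 113, 109, 104]
t=2: [47, 42, 44, 47]
t=3: [21, 24, 23, 21]
t=4: [54, 53, 53, 54]
t=5: [65, 65, 65, 65]
t=6: [123, 123, 123, 123]
t=7: [123, 123, 123, 123]
t=8: [123, 123, 123, 123]
t=9: [123, 123, 123, 123]
t=10: [123, 123, 123, 123]
t=11: [123, 123, 123, 123]
t=12: [123, 123, 123, 123]
t=13: [123, 123, 123, 123]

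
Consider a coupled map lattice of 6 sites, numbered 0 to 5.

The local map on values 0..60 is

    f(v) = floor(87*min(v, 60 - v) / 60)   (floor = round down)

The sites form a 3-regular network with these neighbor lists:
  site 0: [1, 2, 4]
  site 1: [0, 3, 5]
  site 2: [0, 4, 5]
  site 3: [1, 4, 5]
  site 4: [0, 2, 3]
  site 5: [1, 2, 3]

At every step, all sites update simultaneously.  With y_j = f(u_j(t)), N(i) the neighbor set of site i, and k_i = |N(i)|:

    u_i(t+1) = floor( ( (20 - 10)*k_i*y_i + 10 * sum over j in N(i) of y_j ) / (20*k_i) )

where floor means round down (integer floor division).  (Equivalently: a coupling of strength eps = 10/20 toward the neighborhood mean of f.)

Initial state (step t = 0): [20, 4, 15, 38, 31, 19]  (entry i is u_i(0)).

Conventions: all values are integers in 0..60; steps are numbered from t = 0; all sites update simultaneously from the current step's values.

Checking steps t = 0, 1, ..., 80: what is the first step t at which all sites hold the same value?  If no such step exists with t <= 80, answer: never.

Simulating step by step:
t=0: [20, 4, 15, 38, 31, 19]  (not all equal)
t=1: [25, 17, 26, 27, 34, 23]  (not all equal)
t=2: [34, 30, 36, 35, 37, 33]  (not all equal)
t=3: [36, 40, 35, 37, 34, 38]  (not all equal)
t=4: [34, 30, 35, 32, 35, 31]  (not all equal)
t=5: [37, 41, 37, 40, 36, 40]  (not all equal)
t=6: [32, 28, 32, 29, 32, 29]  (not all equal)
t=7: [40, 40, 40, 41, 40, 41]  (not all equal)
t=8: [29, 28, 28, 27, 28, 27]  (not all equal)
t=9: [41, 40, 40, 39, 40, 39]  (not all equal)
t=10: [28, 29, 28, 29, 28, 29]  (not all equal)
t=11: [40, 41, 40, 41, 40, 41]  (not all equal)
t=12: [28, 27, 28, 27, 28, 27]  (not all equal)
t=13: [39, 39, 39, 39, 39, 39]  (all equal)

Answer: 13
Key observation: Synchronization is absorbing here: once all sites are equal they stay equal, and step 13 is the first all-equal step.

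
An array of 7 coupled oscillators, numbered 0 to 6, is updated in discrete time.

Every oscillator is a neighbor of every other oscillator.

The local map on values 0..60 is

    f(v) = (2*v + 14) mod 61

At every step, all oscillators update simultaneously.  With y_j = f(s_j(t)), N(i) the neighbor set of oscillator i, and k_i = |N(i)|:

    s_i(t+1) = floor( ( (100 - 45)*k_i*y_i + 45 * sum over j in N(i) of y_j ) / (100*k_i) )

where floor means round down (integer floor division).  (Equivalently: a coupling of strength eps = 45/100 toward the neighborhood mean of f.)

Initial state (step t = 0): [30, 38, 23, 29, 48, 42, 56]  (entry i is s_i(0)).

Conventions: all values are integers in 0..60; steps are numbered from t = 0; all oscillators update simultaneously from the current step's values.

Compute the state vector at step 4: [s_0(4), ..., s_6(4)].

Answer: [23, 33, 15, 22, 39, 36, 19]

Derivation:
t=0: [30, 38, 23, 29, 48, 42, 56]
t=1: [21, 29, 43, 20, 38, 32, 17]
t=2: [45, 24, 37, 44, 32, 27, 41]
t=3: [33, 13, 25, 32, 20, 16, 29]
t=4: [23, 33, 15, 22, 39, 36, 19]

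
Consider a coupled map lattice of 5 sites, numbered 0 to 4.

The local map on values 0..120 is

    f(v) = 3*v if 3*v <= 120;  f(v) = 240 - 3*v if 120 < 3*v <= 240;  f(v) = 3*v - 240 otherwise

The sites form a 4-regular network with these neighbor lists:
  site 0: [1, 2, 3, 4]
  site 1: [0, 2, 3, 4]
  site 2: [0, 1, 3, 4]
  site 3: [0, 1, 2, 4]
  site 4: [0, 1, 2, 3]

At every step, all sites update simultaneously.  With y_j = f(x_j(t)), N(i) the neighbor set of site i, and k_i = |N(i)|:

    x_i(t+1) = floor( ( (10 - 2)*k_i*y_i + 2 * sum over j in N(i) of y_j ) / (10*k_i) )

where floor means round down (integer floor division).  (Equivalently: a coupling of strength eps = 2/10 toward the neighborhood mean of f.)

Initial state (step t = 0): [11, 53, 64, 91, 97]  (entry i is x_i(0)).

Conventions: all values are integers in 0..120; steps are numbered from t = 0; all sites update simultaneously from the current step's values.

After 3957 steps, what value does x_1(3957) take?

Answer: x_1(3957) = 93
Key observation: The state at step 34, [39, 39, 39, 39, 39], reappears at step 38: the system is in a cycle of period 4 from step 34 on.  Therefore the state at step 3957 equals the state at step 34 + ((3957 - 34) mod 4) = 37, which is [93, 93, 93, 93, 93].

Derivation:
t=0: [11, 53, 64, 91, 97]
t=1: [37, 73, 48, 37, 50]
t=2: [104, 37, 93, 104, 88]
t=3: [69, 99, 45, 69, 33]
t=4: [41, 59, 95, 41, 90]
t=5: [106, 65, 52, 106, 41]
t=6: [78, 53, 83, 78, 107]
t=7: [13, 69, 15, 13, 69]
t=8: [38, 34, 43, 38, 34]
t=9: [112, 103, 110, 112, 103]
t=10: [93, 72, 88, 93, 72]
t=11: [36, 25, 25, 36, 25]
t=12: [103, 78, 78, 103, 78]
t=13: [59, 12, 12, 59, 12]
t=14: [58, 38, 38, 58, 38]
t=15: [73, 109, 109, 73, 109]
t=16: [30, 80, 80, 30, 80]
t=17: [76, 9, 9, 76, 9]
t=18: [14, 25, 25, 14, 25]
t=19: [46, 71, 71, 46, 71]
t=20: [90, 34, 34, 90, 34]
t=21: [40, 94, 94, 40, 94]
t=22: [108, 49, 49, 108, 49]
t=23: [85, 92, 92, 85, 92]
t=24: [18, 33, 33, 18, 33]
t=25: [60, 94, 94, 60, 94]
t=26: [57, 43, 43, 57, 43]
t=27: [75, 106, 106, 75, 106]
t=28: [24, 71, 71, 24, 71]
t=29: [65, 31, 31, 65, 31]
t=30: [52, 88, 88, 52, 88]
t=31: [75, 30, 30, 75, 30]
t=32: [26, 82, 82, 26, 82]
t=33: [67, 13, 13, 67, 13]
t=34: [39, 39, 39, 39, 39]
t=35: [117, 117, 117, 117, 117]
t=36: [111, 111, 111, 111, 111]
t=37: [93, 93, 93, 93, 93]
t=38: [39, 39, 39, 39, 39]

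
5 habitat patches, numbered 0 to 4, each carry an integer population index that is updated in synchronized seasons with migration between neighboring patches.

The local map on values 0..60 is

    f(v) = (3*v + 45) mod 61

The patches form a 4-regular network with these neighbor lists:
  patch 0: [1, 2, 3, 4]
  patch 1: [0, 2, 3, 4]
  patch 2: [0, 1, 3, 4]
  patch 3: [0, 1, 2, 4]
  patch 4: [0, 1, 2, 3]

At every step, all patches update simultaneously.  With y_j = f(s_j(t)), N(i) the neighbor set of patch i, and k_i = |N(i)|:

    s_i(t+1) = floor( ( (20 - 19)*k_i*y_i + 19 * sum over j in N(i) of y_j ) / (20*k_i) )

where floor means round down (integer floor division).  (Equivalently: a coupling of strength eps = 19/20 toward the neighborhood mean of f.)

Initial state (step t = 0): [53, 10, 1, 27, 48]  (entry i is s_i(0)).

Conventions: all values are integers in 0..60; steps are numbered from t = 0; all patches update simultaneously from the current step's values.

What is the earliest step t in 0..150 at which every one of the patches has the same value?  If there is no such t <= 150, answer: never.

Answer: 5
Key observation: Synchronization is absorbing here: once all patches are equal they stay equal, and step 5 is the first all-equal step.

Derivation:
t=0: [53, 10, 1, 27, 48]  (not all equal)
t=1: [18, 19, 13, 21, 20]  (not all equal)
t=2: [38, 38, 41, 37, 37]  (not all equal)
t=3: [37, 37, 36, 38, 38]  (not all equal)
t=4: [34, 34, 35, 34, 34]  (not all equal)
t=5: [25, 25, 25, 25, 25]  (all equal)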